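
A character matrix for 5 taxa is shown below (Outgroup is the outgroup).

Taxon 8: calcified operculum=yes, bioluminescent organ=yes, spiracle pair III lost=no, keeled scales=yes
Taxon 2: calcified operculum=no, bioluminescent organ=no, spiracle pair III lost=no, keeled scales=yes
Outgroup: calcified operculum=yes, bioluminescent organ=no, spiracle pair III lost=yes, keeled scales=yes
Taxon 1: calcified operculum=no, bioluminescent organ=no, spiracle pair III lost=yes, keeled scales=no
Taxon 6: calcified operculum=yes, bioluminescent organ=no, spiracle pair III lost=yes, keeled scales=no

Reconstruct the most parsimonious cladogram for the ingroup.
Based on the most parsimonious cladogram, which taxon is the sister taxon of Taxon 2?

Character polarity is set by the outgroup: the derived state is whichever differs from the outgroup's state, so for calcified operculum, spiracle pair III lost, keeled scales the derived state is 'no', and for the remaining characters it is 'yes'.
calcified operculum (state 'no') occurs in Taxon 1 and Taxon 2 but conflicts with the nesting implied by the other characters — most parsimoniously interpreted as homoplasy.
bioluminescent organ (derived state 'yes') is unique to Taxon 8 (autapomorphy; uninformative for grouping).
spiracle pair III lost (derived state 'no') is shared by Taxon 2 and Taxon 8 — a synapomorphy uniting that clade.
keeled scales: derived state 'no' in Taxon 1 and Taxon 6 only — synapomorphy for {Taxon 1, Taxon 6}.
Most parsimonious ingroup topology: ((Taxon 1,Taxon 6),(Taxon 8,Taxon 2)).
Taxon 2 and Taxon 8 form a cherry on this tree, so they are sister taxa.

Taxon 8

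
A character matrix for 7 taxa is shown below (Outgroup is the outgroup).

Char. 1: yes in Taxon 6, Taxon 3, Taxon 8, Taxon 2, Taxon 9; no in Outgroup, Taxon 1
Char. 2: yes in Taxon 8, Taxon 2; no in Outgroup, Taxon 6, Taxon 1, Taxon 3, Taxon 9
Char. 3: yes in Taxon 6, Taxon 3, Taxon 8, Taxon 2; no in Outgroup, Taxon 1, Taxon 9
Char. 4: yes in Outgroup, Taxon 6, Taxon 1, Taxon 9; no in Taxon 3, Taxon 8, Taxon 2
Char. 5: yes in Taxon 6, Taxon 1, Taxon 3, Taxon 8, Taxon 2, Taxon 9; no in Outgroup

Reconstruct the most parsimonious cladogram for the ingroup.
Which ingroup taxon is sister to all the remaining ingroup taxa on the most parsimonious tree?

Character polarity is set by the outgroup: the derived state is whichever differs from the outgroup's state, so for Char. 4 the derived state is 'no', and for the remaining characters it is 'yes'.
Char. 1 (derived state 'yes') is shared by Taxon 2, Taxon 3, Taxon 6, Taxon 8, and Taxon 9 — a synapomorphy uniting that clade.
Char. 2: derived state 'yes' in Taxon 2 and Taxon 8 only — synapomorphy for {Taxon 2, Taxon 8}.
Only Taxon 2, Taxon 3, Taxon 6, and Taxon 8 show the derived state 'yes' for Char. 3, supporting them as a clade.
Char. 4: derived state 'no' in Taxon 2, Taxon 3, and Taxon 8 only — synapomorphy for {Taxon 2, Taxon 3, Taxon 8}.
Char. 5 (derived state 'yes') is shared by all ingroup taxa — unites the whole ingroup.
Most parsimonious ingroup topology: (((Taxon 6,(Taxon 3,(Taxon 8,Taxon 2))),Taxon 9),Taxon 1).
Taxon 1 is sister to the clade containing all other ingroup taxa, so it is the earliest-diverging (most basal) ingroup lineage.

Taxon 1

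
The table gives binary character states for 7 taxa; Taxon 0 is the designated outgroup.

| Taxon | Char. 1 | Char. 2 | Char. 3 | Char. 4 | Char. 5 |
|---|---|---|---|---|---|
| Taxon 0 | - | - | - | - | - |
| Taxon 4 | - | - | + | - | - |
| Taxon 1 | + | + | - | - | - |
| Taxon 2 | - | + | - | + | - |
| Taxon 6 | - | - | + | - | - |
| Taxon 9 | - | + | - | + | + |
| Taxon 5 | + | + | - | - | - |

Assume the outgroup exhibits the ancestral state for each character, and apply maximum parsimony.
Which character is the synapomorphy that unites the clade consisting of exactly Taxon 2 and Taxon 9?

Char. 4

The outgroup has state '-' for every character, so '+' is the derived state throughout.
Only Taxon 1 and Taxon 5 show the derived state '+' for Char. 1, supporting them as a clade.
Only Taxon 1, Taxon 2, Taxon 5, and Taxon 9 show the derived state '+' for Char. 2, supporting them as a clade.
Only Taxon 4 and Taxon 6 show the derived state '+' for Char. 3, supporting them as a clade.
Char. 4: derived state '+' in Taxon 2 and Taxon 9 only — synapomorphy for {Taxon 2, Taxon 9}.
Char. 5 (derived state '+') is unique to Taxon 9 (autapomorphy; uninformative for grouping).
Most parsimonious ingroup topology: ((Taxon 4,Taxon 6),((Taxon 9,Taxon 2),(Taxon 5,Taxon 1))).
The clade {Taxon 2, Taxon 9} is supported by Char. 4: its derived state '+' occurs in exactly those taxa and in no other taxon (including the outgroup).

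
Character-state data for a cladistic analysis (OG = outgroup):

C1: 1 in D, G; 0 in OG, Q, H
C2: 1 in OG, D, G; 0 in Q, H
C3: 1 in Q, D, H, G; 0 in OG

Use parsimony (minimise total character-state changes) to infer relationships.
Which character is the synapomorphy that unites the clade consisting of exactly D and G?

Character polarity is set by the outgroup: the derived state is whichever differs from the outgroup's state, so for C2 the derived state is '0', and for the remaining characters it is '1'.
C1: derived state '1' in D and G only — synapomorphy for {D, G}.
Only H and Q show the derived state '0' for C2, supporting them as a clade.
C3 (derived state '1') is shared by all ingroup taxa — unites the whole ingroup.
Most parsimonious ingroup topology: ((D,G),(Q,H)).
The clade {D, G} is supported by C1: its derived state '1' occurs in exactly those taxa and in no other taxon (including the outgroup).

C1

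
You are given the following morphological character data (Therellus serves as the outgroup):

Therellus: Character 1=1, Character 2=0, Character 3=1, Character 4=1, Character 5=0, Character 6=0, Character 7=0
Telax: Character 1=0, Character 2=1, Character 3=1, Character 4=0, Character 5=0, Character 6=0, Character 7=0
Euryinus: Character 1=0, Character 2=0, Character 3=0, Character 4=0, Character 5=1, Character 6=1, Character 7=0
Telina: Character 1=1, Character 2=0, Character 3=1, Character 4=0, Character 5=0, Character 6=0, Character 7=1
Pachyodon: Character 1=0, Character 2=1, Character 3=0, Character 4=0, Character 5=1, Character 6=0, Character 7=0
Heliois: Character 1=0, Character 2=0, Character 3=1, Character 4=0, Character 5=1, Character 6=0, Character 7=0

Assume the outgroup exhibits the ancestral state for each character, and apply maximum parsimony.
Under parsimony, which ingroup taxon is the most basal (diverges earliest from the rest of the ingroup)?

Character polarity is set by the outgroup: the derived state is whichever differs from the outgroup's state, so for Character 1, Character 3, Character 4 the derived state is '0', and for the remaining characters it is '1'.
Character 1: derived state '0' in Euryinus, Heliois, Pachyodon, and Telax only — synapomorphy for {Euryinus, Heliois, Pachyodon, Telax}.
Character 2 (state '1') occurs in Pachyodon and Telax but conflicts with the nesting implied by the other characters — most parsimoniously interpreted as homoplasy.
Character 3 (derived state '0') is shared by Euryinus and Pachyodon — a synapomorphy uniting that clade.
Character 4 (derived state '0') is shared by all ingroup taxa — unites the whole ingroup.
Character 5 (derived state '1') is shared by Euryinus, Heliois, and Pachyodon — a synapomorphy uniting that clade.
Character 6: derived state '1' in Euryinus only — an autapomorphy, so it tells us nothing about relationships among taxa.
Character 7: derived state '1' in Telina only — an autapomorphy, so it tells us nothing about relationships among taxa.
Most parsimonious ingroup topology: ((Telax,((Euryinus,Pachyodon),Heliois)),Telina).
Telina is sister to the clade containing all other ingroup taxa, so it is the earliest-diverging (most basal) ingroup lineage.

Telina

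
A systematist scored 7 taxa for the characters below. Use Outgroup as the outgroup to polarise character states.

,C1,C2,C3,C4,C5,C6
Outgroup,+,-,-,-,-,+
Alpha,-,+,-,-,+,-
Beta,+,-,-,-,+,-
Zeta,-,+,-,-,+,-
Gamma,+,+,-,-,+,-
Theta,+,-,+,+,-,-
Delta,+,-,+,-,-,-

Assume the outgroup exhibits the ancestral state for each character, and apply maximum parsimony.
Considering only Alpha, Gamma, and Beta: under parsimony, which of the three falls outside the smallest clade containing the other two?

Beta

Character polarity is set by the outgroup: the derived state is whichever differs from the outgroup's state, so for C1, C6 the derived state is '-', and for the remaining characters it is '+'.
Only Alpha and Zeta show the derived state '-' for C1, supporting them as a clade.
Only Alpha, Gamma, and Zeta show the derived state '+' for C2, supporting them as a clade.
Only Delta and Theta show the derived state '+' for C3, supporting them as a clade.
C4: derived state '+' in Theta only — an autapomorphy, so it tells us nothing about relationships among taxa.
C5: derived state '+' in Alpha, Beta, Gamma, and Zeta only — synapomorphy for {Alpha, Beta, Gamma, Zeta}.
C6 (derived state '-') is shared by all ingroup taxa — unites the whole ingroup.
Most parsimonious ingroup topology: ((((Alpha,Zeta),Gamma),Beta),(Theta,Delta)).
Gamma and Alpha share a more recent common ancestor with each other than either does with Beta, so Beta is the least closely related of the three.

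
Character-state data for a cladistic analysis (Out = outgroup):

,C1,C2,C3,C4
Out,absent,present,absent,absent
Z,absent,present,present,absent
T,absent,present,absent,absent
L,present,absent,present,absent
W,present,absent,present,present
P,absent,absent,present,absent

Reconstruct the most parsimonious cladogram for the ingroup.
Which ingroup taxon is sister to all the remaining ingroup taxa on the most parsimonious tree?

T

Character polarity is set by the outgroup: the derived state is whichever differs from the outgroup's state, so for C2 the derived state is 'absent', and for the remaining characters it is 'present'.
Only L and W show the derived state 'present' for C1, supporting them as a clade.
C2: derived state 'absent' in L, P, and W only — synapomorphy for {L, P, W}.
C3 (derived state 'present') is shared by L, P, W, and Z — a synapomorphy uniting that clade.
C4 (derived state 'present') is unique to W (autapomorphy; uninformative for grouping).
Most parsimonious ingroup topology: ((Z,((L,W),P)),T).
T is sister to the clade containing all other ingroup taxa, so it is the earliest-diverging (most basal) ingroup lineage.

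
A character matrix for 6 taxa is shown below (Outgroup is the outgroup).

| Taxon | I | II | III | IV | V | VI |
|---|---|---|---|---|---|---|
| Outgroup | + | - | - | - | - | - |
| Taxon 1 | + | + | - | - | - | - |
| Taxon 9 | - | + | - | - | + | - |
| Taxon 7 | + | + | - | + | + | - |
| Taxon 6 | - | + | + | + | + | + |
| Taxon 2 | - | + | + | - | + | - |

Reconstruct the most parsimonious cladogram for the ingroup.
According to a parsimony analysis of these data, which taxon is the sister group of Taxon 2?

Character polarity is set by the outgroup: the derived state is whichever differs from the outgroup's state, so for I the derived state is '-', and for the remaining characters it is '+'.
Only Taxon 2, Taxon 6, and Taxon 9 show the derived state '-' for I, supporting them as a clade.
All ingroup taxa share the derived state '+' for II; it defines the ingroup but does not resolve relationships within it.
Only Taxon 2 and Taxon 6 show the derived state '+' for III, supporting them as a clade.
IV (state '+') occurs in Taxon 6 and Taxon 7 but conflicts with the nesting implied by the other characters — most parsimoniously interpreted as homoplasy.
Only Taxon 2, Taxon 6, Taxon 7, and Taxon 9 show the derived state '+' for V, supporting them as a clade.
VI: derived state '+' in Taxon 6 only — an autapomorphy, so it tells us nothing about relationships among taxa.
Most parsimonious ingroup topology: (Taxon 1,((Taxon 9,(Taxon 6,Taxon 2)),Taxon 7)).
Taxon 2 and Taxon 6 form a cherry on this tree, so they are sister taxa.

Taxon 6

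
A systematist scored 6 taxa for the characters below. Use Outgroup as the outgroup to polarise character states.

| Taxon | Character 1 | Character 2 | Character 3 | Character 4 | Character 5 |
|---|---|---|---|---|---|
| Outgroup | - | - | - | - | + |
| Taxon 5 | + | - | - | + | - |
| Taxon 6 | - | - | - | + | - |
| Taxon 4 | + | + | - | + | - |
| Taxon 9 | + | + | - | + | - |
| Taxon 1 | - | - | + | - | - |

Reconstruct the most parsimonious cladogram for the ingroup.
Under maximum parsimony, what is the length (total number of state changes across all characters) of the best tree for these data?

Character polarity is set by the outgroup: the derived state is whichever differs from the outgroup's state, so for Character 5 the derived state is '-', and for the remaining characters it is '+'.
Character 1: derived state '+' in Taxon 4, Taxon 5, and Taxon 9 only — synapomorphy for {Taxon 4, Taxon 5, Taxon 9}.
Character 2: derived state '+' in Taxon 4 and Taxon 9 only — synapomorphy for {Taxon 4, Taxon 9}.
Character 3 (derived state '+') is unique to Taxon 1 (autapomorphy; uninformative for grouping).
Only Taxon 4, Taxon 5, Taxon 6, and Taxon 9 show the derived state '+' for Character 4, supporting them as a clade.
All ingroup taxa share the derived state '-' for Character 5; it defines the ingroup but does not resolve relationships within it.
Most parsimonious ingroup topology: ((((Taxon 9,Taxon 4),Taxon 5),Taxon 6),Taxon 1).
Changes per character on this tree: Character 1: 1; Character 2: 1; Character 3: 1; Character 4: 1; Character 5: 1.
Total = 5.

5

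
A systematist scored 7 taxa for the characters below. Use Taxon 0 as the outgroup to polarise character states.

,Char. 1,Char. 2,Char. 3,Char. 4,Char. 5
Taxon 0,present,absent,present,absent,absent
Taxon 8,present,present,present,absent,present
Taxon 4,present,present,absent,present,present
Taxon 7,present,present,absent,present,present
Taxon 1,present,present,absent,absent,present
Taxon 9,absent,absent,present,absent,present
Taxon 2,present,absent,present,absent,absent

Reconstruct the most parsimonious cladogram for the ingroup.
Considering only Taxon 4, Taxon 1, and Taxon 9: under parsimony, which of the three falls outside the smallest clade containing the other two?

Character polarity is set by the outgroup: the derived state is whichever differs from the outgroup's state, so for Char. 1, Char. 3 the derived state is 'absent', and for the remaining characters it is 'present'.
Char. 1: derived state 'absent' in Taxon 9 only — an autapomorphy, so it tells us nothing about relationships among taxa.
Char. 2 (derived state 'present') is shared by Taxon 1, Taxon 4, Taxon 7, and Taxon 8 — a synapomorphy uniting that clade.
Only Taxon 1, Taxon 4, and Taxon 7 show the derived state 'absent' for Char. 3, supporting them as a clade.
Char. 4 (derived state 'present') is shared by Taxon 4 and Taxon 7 — a synapomorphy uniting that clade.
Char. 5 (derived state 'present') is shared by Taxon 1, Taxon 4, Taxon 7, Taxon 8, and Taxon 9 — a synapomorphy uniting that clade.
Most parsimonious ingroup topology: (((Taxon 8,((Taxon 4,Taxon 7),Taxon 1)),Taxon 9),Taxon 2).
Taxon 4 and Taxon 1 share a more recent common ancestor with each other than either does with Taxon 9, so Taxon 9 is the least closely related of the three.

Taxon 9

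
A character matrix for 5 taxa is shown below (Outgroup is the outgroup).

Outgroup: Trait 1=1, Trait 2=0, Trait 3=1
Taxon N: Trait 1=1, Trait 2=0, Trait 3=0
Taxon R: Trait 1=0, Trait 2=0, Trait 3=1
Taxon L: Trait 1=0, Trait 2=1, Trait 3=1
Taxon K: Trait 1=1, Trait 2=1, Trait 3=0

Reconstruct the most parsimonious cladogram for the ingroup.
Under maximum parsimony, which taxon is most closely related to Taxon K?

Character polarity is set by the outgroup: the derived state is whichever differs from the outgroup's state, so for Trait 1, Trait 3 the derived state is '0', and for the remaining characters it is '1'.
Trait 1: derived state '0' in Taxon L and Taxon R only — synapomorphy for {Taxon L, Taxon R}.
Trait 2 (state '1') occurs in Taxon K and Taxon L but conflicts with the nesting implied by the other characters — most parsimoniously interpreted as homoplasy.
Trait 3: derived state '0' in Taxon K and Taxon N only — synapomorphy for {Taxon K, Taxon N}.
Most parsimonious ingroup topology: ((Taxon N,Taxon K),(Taxon R,Taxon L)).
Taxon K and Taxon N form a cherry on this tree, so they are sister taxa.

Taxon N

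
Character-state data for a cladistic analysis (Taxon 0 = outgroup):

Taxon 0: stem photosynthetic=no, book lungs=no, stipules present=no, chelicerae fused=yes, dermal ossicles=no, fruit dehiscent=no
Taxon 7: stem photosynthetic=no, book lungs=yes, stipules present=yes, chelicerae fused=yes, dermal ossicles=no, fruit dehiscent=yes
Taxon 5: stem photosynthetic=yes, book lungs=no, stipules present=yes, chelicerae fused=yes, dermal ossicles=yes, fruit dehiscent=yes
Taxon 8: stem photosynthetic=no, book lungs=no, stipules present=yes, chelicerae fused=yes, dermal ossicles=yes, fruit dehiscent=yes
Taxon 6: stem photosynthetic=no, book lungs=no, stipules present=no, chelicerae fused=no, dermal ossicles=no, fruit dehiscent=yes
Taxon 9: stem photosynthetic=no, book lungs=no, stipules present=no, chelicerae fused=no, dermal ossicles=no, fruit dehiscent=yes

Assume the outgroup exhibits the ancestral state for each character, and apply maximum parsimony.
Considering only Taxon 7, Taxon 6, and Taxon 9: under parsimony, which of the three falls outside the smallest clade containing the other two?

Taxon 7

Character polarity is set by the outgroup: the derived state is whichever differs from the outgroup's state, so for chelicerae fused the derived state is 'no', and for the remaining characters it is 'yes'.
stem photosynthetic: derived state 'yes' in Taxon 5 only — an autapomorphy, so it tells us nothing about relationships among taxa.
book lungs: derived state 'yes' in Taxon 7 only — an autapomorphy, so it tells us nothing about relationships among taxa.
stipules present: derived state 'yes' in Taxon 5, Taxon 7, and Taxon 8 only — synapomorphy for {Taxon 5, Taxon 7, Taxon 8}.
chelicerae fused (derived state 'no') is shared by Taxon 6 and Taxon 9 — a synapomorphy uniting that clade.
Only Taxon 5 and Taxon 8 show the derived state 'yes' for dermal ossicles, supporting them as a clade.
All ingroup taxa share the derived state 'yes' for fruit dehiscent; it defines the ingroup but does not resolve relationships within it.
Most parsimonious ingroup topology: ((Taxon 7,(Taxon 5,Taxon 8)),(Taxon 6,Taxon 9)).
Taxon 6 and Taxon 9 share a more recent common ancestor with each other than either does with Taxon 7, so Taxon 7 is the least closely related of the three.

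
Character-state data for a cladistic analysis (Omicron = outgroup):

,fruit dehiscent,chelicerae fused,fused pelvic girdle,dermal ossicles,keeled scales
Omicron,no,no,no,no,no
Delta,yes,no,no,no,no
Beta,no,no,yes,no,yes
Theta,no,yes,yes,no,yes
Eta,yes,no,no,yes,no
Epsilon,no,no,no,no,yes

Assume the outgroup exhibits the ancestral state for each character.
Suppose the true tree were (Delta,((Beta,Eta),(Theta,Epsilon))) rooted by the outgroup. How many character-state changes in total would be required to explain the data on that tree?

Map each character onto (Delta,((Beta,Eta),(Theta,Epsilon))) (rooted by Omicron) and count the minimum state changes it requires (Fitch parsimony):
fruit dehiscent: 2; chelicerae fused: 1; fused pelvic girdle: 2; dermal ossicles: 1; keeled scales: 2.
Total tree length = 8.

8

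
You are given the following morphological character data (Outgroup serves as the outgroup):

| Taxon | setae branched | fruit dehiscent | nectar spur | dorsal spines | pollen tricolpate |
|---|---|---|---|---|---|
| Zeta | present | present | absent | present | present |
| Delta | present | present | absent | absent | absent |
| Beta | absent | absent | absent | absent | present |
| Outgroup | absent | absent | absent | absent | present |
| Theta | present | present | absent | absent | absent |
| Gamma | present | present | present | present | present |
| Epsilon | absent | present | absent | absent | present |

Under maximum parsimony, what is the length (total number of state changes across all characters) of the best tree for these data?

5

Character polarity is set by the outgroup: the derived state is whichever differs from the outgroup's state, so for pollen tricolpate the derived state is 'absent', and for the remaining characters it is 'present'.
setae branched: derived state 'present' in Delta, Gamma, Theta, and Zeta only — synapomorphy for {Delta, Gamma, Theta, Zeta}.
fruit dehiscent: derived state 'present' in Delta, Epsilon, Gamma, Theta, and Zeta only — synapomorphy for {Delta, Epsilon, Gamma, Theta, Zeta}.
nectar spur: derived state 'present' in Gamma only — an autapomorphy, so it tells us nothing about relationships among taxa.
dorsal spines (derived state 'present') is shared by Gamma and Zeta — a synapomorphy uniting that clade.
pollen tricolpate (derived state 'absent') is shared by Delta and Theta — a synapomorphy uniting that clade.
Most parsimonious ingroup topology: ((Epsilon,((Gamma,Zeta),(Theta,Delta))),Beta).
Changes per character on this tree: setae branched: 1; fruit dehiscent: 1; nectar spur: 1; dorsal spines: 1; pollen tricolpate: 1.
Total = 5.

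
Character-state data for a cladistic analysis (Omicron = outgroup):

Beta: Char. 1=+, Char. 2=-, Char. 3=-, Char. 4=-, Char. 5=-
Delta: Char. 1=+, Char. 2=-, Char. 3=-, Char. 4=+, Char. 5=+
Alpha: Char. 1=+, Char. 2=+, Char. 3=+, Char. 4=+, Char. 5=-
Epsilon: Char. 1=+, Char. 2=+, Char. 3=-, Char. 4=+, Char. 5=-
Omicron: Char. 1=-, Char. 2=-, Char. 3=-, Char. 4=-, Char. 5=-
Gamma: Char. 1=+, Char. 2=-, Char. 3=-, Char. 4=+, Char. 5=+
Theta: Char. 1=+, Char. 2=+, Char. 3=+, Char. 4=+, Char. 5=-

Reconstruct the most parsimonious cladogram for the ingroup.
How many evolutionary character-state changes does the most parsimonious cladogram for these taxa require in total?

The outgroup has state '-' for every character, so '+' is the derived state throughout.
All ingroup taxa share the derived state '+' for Char. 1; it defines the ingroup but does not resolve relationships within it.
Char. 2: derived state '+' in Alpha, Epsilon, and Theta only — synapomorphy for {Alpha, Epsilon, Theta}.
Char. 3 (derived state '+') is shared by Alpha and Theta — a synapomorphy uniting that clade.
Only Alpha, Delta, Epsilon, Gamma, and Theta show the derived state '+' for Char. 4, supporting them as a clade.
Only Delta and Gamma show the derived state '+' for Char. 5, supporting them as a clade.
Most parsimonious ingroup topology: (((Epsilon,(Theta,Alpha)),(Gamma,Delta)),Beta).
Changes per character on this tree: Char. 1: 1; Char. 2: 1; Char. 3: 1; Char. 4: 1; Char. 5: 1.
Total = 5.

5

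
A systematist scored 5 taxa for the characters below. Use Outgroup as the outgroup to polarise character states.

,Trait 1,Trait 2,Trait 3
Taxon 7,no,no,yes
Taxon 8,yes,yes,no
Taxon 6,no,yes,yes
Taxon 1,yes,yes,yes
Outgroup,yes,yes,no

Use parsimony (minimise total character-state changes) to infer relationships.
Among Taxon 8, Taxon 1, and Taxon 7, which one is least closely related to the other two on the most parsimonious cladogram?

Taxon 8

Character polarity is set by the outgroup: the derived state is whichever differs from the outgroup's state, so for Trait 1, Trait 2 the derived state is 'no', and for the remaining characters it is 'yes'.
Trait 1: derived state 'no' in Taxon 6 and Taxon 7 only — synapomorphy for {Taxon 6, Taxon 7}.
Trait 2 (derived state 'no') is unique to Taxon 7 (autapomorphy; uninformative for grouping).
Trait 3 (derived state 'yes') is shared by Taxon 1, Taxon 6, and Taxon 7 — a synapomorphy uniting that clade.
Most parsimonious ingroup topology: (Taxon 8,((Taxon 7,Taxon 6),Taxon 1)).
Taxon 7 and Taxon 1 share a more recent common ancestor with each other than either does with Taxon 8, so Taxon 8 is the least closely related of the three.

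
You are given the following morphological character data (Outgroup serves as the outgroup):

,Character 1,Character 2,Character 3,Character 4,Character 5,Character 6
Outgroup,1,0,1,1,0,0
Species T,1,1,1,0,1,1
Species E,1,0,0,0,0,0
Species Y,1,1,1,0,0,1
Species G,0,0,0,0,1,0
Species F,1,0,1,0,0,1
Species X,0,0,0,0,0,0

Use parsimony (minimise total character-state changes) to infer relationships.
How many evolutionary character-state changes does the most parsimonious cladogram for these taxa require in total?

7

Character polarity is set by the outgroup: the derived state is whichever differs from the outgroup's state, so for Character 1, Character 3, Character 4 the derived state is '0', and for the remaining characters it is '1'.
Character 1: derived state '0' in Species G and Species X only — synapomorphy for {Species G, Species X}.
Only Species T and Species Y show the derived state '1' for Character 2, supporting them as a clade.
Character 3: derived state '0' in Species E, Species G, and Species X only — synapomorphy for {Species E, Species G, Species X}.
All ingroup taxa share the derived state '0' for Character 4; it defines the ingroup but does not resolve relationships within it.
Character 5 (state '1') occurs in Species G and Species T but conflicts with the nesting implied by the other characters — most parsimoniously interpreted as homoplasy.
Only Species F, Species T, and Species Y show the derived state '1' for Character 6, supporting them as a clade.
Most parsimonious ingroup topology: (((Species T,Species Y),Species F),(Species E,(Species G,Species X))).
Changes per character on this tree: Character 1: 1; Character 2: 1; Character 3: 1; Character 4: 1; Character 5: 2; Character 6: 1.
Total = 7.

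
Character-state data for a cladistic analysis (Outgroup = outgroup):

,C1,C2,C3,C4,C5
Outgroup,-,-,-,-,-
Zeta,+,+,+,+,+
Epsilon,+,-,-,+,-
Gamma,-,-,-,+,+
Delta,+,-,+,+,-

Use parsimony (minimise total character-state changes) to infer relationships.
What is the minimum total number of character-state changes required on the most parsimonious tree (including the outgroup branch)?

6

The outgroup has state '-' for every character, so '+' is the derived state throughout.
C1: derived state '+' in Delta, Epsilon, and Zeta only — synapomorphy for {Delta, Epsilon, Zeta}.
C2 (derived state '+') is unique to Zeta (autapomorphy; uninformative for grouping).
C3: derived state '+' in Delta and Zeta only — synapomorphy for {Delta, Zeta}.
All ingroup taxa share the derived state '+' for C4; it defines the ingroup but does not resolve relationships within it.
C5 (state '+') occurs in Gamma and Zeta but conflicts with the nesting implied by the other characters — most parsimoniously interpreted as homoplasy.
Most parsimonious ingroup topology: (((Zeta,Delta),Epsilon),Gamma).
Changes per character on this tree: C1: 1; C2: 1; C3: 1; C4: 1; C5: 2.
Total = 6.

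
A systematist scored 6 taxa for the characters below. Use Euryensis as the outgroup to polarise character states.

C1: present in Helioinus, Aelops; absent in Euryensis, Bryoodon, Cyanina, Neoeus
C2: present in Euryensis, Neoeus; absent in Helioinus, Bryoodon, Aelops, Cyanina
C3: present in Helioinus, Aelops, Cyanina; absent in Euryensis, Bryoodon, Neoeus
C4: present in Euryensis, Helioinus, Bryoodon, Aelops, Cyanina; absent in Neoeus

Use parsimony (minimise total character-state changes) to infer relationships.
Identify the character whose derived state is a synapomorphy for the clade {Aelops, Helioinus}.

Character polarity is set by the outgroup: the derived state is whichever differs from the outgroup's state, so for C2, C4 the derived state is 'absent', and for the remaining characters it is 'present'.
Only Aelops and Helioinus show the derived state 'present' for C1, supporting them as a clade.
C2 (derived state 'absent') is shared by Aelops, Bryoodon, Cyanina, and Helioinus — a synapomorphy uniting that clade.
C3: derived state 'present' in Aelops, Cyanina, and Helioinus only — synapomorphy for {Aelops, Cyanina, Helioinus}.
C4: derived state 'absent' in Neoeus only — an autapomorphy, so it tells us nothing about relationships among taxa.
Most parsimonious ingroup topology: ((((Helioinus,Aelops),Cyanina),Bryoodon),Neoeus).
The clade {Aelops, Helioinus} is supported by C1: its derived state 'present' occurs in exactly those taxa and in no other taxon (including the outgroup).

C1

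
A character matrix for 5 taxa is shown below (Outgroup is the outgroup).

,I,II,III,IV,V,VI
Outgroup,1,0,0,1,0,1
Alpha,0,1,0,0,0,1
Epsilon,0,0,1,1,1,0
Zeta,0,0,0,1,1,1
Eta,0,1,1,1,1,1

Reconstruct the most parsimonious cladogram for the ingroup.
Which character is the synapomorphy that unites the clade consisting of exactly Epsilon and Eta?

III

Character polarity is set by the outgroup: the derived state is whichever differs from the outgroup's state, so for I, IV, VI the derived state is '0', and for the remaining characters it is '1'.
I (derived state '0') is shared by all ingroup taxa — unites the whole ingroup.
II groups Alpha and Eta, which is incompatible with the clades supported by the remaining characters; treating it as convergent (homoplasy) costs fewer steps than any alternative tree.
Only Epsilon and Eta show the derived state '1' for III, supporting them as a clade.
IV (derived state '0') is unique to Alpha (autapomorphy; uninformative for grouping).
Only Epsilon, Eta, and Zeta show the derived state '1' for V, supporting them as a clade.
VI: derived state '0' in Epsilon only — an autapomorphy, so it tells us nothing about relationships among taxa.
Most parsimonious ingroup topology: (Alpha,((Epsilon,Eta),Zeta)).
The clade {Epsilon, Eta} is supported by III: its derived state '1' occurs in exactly those taxa and in no other taxon (including the outgroup).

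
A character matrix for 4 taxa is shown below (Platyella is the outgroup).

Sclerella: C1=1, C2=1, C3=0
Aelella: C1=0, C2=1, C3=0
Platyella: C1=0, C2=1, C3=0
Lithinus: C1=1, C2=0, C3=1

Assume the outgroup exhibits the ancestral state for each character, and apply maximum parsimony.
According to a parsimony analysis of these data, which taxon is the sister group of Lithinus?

Sclerella

Character polarity is set by the outgroup: the derived state is whichever differs from the outgroup's state, so for C2 the derived state is '0', and for the remaining characters it is '1'.
C1: derived state '1' in Lithinus and Sclerella only — synapomorphy for {Lithinus, Sclerella}.
C2 (derived state '0') is unique to Lithinus (autapomorphy; uninformative for grouping).
C3 (derived state '1') is unique to Lithinus (autapomorphy; uninformative for grouping).
Most parsimonious ingroup topology: (Aelella,(Sclerella,Lithinus)).
Lithinus and Sclerella form a cherry on this tree, so they are sister taxa.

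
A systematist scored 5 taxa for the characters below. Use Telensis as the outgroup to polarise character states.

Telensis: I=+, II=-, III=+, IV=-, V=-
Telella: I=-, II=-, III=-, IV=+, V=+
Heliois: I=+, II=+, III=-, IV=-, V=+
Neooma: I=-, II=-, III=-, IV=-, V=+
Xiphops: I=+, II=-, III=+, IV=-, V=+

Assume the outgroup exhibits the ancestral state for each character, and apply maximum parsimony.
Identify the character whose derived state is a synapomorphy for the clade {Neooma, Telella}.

Character polarity is set by the outgroup: the derived state is whichever differs from the outgroup's state, so for I, III the derived state is '-', and for the remaining characters it is '+'.
Only Neooma and Telella show the derived state '-' for I, supporting them as a clade.
II (derived state '+') is unique to Heliois (autapomorphy; uninformative for grouping).
Only Heliois, Neooma, and Telella show the derived state '-' for III, supporting them as a clade.
IV (derived state '+') is unique to Telella (autapomorphy; uninformative for grouping).
V (derived state '+') is shared by all ingroup taxa — unites the whole ingroup.
Most parsimonious ingroup topology: (((Telella,Neooma),Heliois),Xiphops).
The clade {Neooma, Telella} is supported by I: its derived state '-' occurs in exactly those taxa and in no other taxon (including the outgroup).

I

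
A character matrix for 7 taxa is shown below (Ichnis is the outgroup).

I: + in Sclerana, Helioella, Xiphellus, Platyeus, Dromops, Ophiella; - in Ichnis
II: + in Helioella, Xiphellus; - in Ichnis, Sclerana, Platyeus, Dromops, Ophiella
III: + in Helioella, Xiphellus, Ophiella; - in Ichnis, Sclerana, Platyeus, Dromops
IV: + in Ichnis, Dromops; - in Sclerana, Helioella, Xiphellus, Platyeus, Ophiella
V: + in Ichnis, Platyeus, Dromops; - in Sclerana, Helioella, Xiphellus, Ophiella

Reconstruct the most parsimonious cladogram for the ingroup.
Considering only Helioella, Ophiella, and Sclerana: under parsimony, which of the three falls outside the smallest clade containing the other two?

Sclerana

Character polarity is set by the outgroup: the derived state is whichever differs from the outgroup's state, so for IV, V the derived state is '-', and for the remaining characters it is '+'.
All ingroup taxa share the derived state '+' for I; it defines the ingroup but does not resolve relationships within it.
II (derived state '+') is shared by Helioella and Xiphellus — a synapomorphy uniting that clade.
III (derived state '+') is shared by Helioella, Ophiella, and Xiphellus — a synapomorphy uniting that clade.
IV (derived state '-') is shared by Helioella, Ophiella, Platyeus, Sclerana, and Xiphellus — a synapomorphy uniting that clade.
V (derived state '-') is shared by Helioella, Ophiella, Sclerana, and Xiphellus — a synapomorphy uniting that clade.
Most parsimonious ingroup topology: (((Sclerana,((Helioella,Xiphellus),Ophiella)),Platyeus),Dromops).
Helioella and Ophiella share a more recent common ancestor with each other than either does with Sclerana, so Sclerana is the least closely related of the three.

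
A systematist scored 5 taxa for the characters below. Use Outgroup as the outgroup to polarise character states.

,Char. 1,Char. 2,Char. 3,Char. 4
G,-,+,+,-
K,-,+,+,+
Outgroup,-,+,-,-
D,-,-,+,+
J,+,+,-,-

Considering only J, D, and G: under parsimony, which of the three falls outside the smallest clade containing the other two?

J

Character polarity is set by the outgroup: the derived state is whichever differs from the outgroup's state, so for Char. 2 the derived state is '-', and for the remaining characters it is '+'.
Char. 1 (derived state '+') is unique to J (autapomorphy; uninformative for grouping).
Char. 2 (derived state '-') is unique to D (autapomorphy; uninformative for grouping).
Char. 3: derived state '+' in D, G, and K only — synapomorphy for {D, G, K}.
Char. 4: derived state '+' in D and K only — synapomorphy for {D, K}.
Most parsimonious ingroup topology: (((D,K),G),J).
D and G share a more recent common ancestor with each other than either does with J, so J is the least closely related of the three.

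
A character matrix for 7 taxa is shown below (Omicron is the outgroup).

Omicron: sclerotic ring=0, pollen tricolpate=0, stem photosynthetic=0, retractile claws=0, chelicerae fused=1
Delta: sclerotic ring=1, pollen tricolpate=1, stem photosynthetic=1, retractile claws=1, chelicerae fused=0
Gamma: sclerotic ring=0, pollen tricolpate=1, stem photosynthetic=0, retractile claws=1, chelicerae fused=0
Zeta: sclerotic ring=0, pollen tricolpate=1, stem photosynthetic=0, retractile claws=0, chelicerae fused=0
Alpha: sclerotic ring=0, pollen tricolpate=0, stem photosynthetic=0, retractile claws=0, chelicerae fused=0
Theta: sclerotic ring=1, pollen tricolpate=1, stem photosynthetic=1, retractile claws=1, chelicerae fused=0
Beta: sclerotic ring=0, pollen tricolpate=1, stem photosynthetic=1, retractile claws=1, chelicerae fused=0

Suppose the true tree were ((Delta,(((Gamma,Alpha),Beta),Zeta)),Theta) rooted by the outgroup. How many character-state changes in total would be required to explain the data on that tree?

Map each character onto ((Delta,(((Gamma,Alpha),Beta),Zeta)),Theta) (rooted by Omicron) and count the minimum state changes it requires (Fitch parsimony):
sclerotic ring: 2; pollen tricolpate: 2; stem photosynthetic: 3; retractile claws: 3; chelicerae fused: 1.
Total tree length = 11.

11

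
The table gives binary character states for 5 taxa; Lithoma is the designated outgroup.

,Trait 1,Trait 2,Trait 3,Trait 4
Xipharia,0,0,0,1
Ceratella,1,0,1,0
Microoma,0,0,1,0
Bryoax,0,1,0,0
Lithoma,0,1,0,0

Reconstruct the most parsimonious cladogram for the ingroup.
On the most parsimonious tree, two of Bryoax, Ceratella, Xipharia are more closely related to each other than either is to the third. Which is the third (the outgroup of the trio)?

Character polarity is set by the outgroup: the derived state is whichever differs from the outgroup's state, so for Trait 2 the derived state is '0', and for the remaining characters it is '1'.
Trait 1: derived state '1' in Ceratella only — an autapomorphy, so it tells us nothing about relationships among taxa.
Trait 2: derived state '0' in Ceratella, Microoma, and Xipharia only — synapomorphy for {Ceratella, Microoma, Xipharia}.
Trait 3 (derived state '1') is shared by Ceratella and Microoma — a synapomorphy uniting that clade.
Trait 4: derived state '1' in Xipharia only — an autapomorphy, so it tells us nothing about relationships among taxa.
Most parsimonious ingroup topology: (((Microoma,Ceratella),Xipharia),Bryoax).
Xipharia and Ceratella share a more recent common ancestor with each other than either does with Bryoax, so Bryoax is the least closely related of the three.

Bryoax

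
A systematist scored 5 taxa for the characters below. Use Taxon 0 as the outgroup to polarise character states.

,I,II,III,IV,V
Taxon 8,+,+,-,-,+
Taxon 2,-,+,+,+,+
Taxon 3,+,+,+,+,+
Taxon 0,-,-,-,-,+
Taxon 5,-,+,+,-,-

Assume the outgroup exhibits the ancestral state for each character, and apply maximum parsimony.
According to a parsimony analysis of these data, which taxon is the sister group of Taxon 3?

Character polarity is set by the outgroup: the derived state is whichever differs from the outgroup's state, so for V the derived state is '-', and for the remaining characters it is '+'.
I groups Taxon 3 and Taxon 8, which is incompatible with the clades supported by the remaining characters; treating it as convergent (homoplasy) costs fewer steps than any alternative tree.
All ingroup taxa share the derived state '+' for II; it defines the ingroup but does not resolve relationships within it.
Only Taxon 2, Taxon 3, and Taxon 5 show the derived state '+' for III, supporting them as a clade.
IV: derived state '+' in Taxon 2 and Taxon 3 only — synapomorphy for {Taxon 2, Taxon 3}.
V (derived state '-') is unique to Taxon 5 (autapomorphy; uninformative for grouping).
Most parsimonious ingroup topology: ((Taxon 5,(Taxon 3,Taxon 2)),Taxon 8).
Taxon 3 and Taxon 2 form a cherry on this tree, so they are sister taxa.

Taxon 2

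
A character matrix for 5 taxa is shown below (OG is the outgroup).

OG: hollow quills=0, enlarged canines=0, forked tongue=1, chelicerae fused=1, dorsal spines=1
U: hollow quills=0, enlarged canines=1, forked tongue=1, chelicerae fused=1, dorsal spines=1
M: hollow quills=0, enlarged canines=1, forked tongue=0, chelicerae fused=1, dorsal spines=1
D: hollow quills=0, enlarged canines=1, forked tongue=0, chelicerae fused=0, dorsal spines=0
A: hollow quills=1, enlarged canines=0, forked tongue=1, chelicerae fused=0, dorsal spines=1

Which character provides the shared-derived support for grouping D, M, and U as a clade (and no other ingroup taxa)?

Character polarity is set by the outgroup: the derived state is whichever differs from the outgroup's state, so for forked tongue, chelicerae fused, dorsal spines the derived state is '0', and for the remaining characters it is '1'.
hollow quills: derived state '1' in A only — an autapomorphy, so it tells us nothing about relationships among taxa.
enlarged canines (derived state '1') is shared by D, M, and U — a synapomorphy uniting that clade.
forked tongue: derived state '0' in D and M only — synapomorphy for {D, M}.
chelicerae fused (state '0') occurs in A and D but conflicts with the nesting implied by the other characters — most parsimoniously interpreted as homoplasy.
dorsal spines (derived state '0') is unique to D (autapomorphy; uninformative for grouping).
Most parsimonious ingroup topology: ((U,(M,D)),A).
The clade {D, M, U} is supported by enlarged canines: its derived state '1' occurs in exactly those taxa and in no other taxon (including the outgroup).

enlarged canines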